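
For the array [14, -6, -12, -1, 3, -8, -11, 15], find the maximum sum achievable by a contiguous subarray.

Using Kadane's algorithm on [14, -6, -12, -1, 3, -8, -11, 15]:

Scanning through the array:
Position 1 (value -6): max_ending_here = 8, max_so_far = 14
Position 2 (value -12): max_ending_here = -4, max_so_far = 14
Position 3 (value -1): max_ending_here = -1, max_so_far = 14
Position 4 (value 3): max_ending_here = 3, max_so_far = 14
Position 5 (value -8): max_ending_here = -5, max_so_far = 14
Position 6 (value -11): max_ending_here = -11, max_so_far = 14
Position 7 (value 15): max_ending_here = 15, max_so_far = 15

Maximum subarray: [15]
Maximum sum: 15

The maximum subarray is [15] with sum 15. This subarray runs from index 7 to index 7.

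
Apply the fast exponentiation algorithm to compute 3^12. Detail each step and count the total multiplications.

Computing 3^12 by squaring (build up from 3^1; each line after the first costs one multiplication):

3^1 = 3
3^2 = (3^1)^2 = 3^2 = 9
3^3 = 3 * 3^2 = 3 * 9 = 27
3^6 = (3^3)^2 = 27^2 = 729
3^12 = (3^6)^2 = 729^2 = 531441

Result: 531441
Multiplications needed: 4 (4 lines after 3^1)

3^12 = 531441. Using exponentiation by squaring, this requires 4 multiplications. The key idea: if the exponent is even, square the half-power; if odd, multiply by the base once.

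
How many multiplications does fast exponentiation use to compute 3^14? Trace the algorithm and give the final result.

Computing 3^14 by squaring (build up from 3^1; each line after the first costs one multiplication):

3^1 = 3
3^2 = (3^1)^2 = 3^2 = 9
3^3 = 3 * 3^2 = 3 * 9 = 27
3^6 = (3^3)^2 = 27^2 = 729
3^7 = 3 * 3^6 = 3 * 729 = 2187
3^14 = (3^7)^2 = 2187^2 = 4782969

Result: 4782969
Multiplications needed: 5 (5 lines after 3^1)

3^14 = 4782969. Using exponentiation by squaring, this requires 5 multiplications. The key idea: if the exponent is even, square the half-power; if odd, multiply by the base once.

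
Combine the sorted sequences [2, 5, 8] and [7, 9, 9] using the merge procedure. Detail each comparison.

Merging process:

Compare 2 vs 7: take 2 from left. Merged: [2]
Compare 5 vs 7: take 5 from left. Merged: [2, 5]
Compare 8 vs 7: take 7 from right. Merged: [2, 5, 7]
Compare 8 vs 9: take 8 from left. Merged: [2, 5, 7, 8]
Append remaining from right: [9, 9]. Merged: [2, 5, 7, 8, 9, 9]

Final merged array: [2, 5, 7, 8, 9, 9]
Total comparisons: 4

The merged array is [2, 5, 7, 8, 9, 9], requiring 4 comparisons. The merge step runs in O(n) time where n is the total number of elements.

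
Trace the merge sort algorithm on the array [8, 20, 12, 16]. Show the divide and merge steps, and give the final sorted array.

Merge sort trace:

Split: [8, 20, 12, 16] -> [8, 20] and [12, 16]
  Split: [8, 20] -> [8] and [20]
  Merge: [8] + [20] -> [8, 20]
  Split: [12, 16] -> [12] and [16]
  Merge: [12] + [16] -> [12, 16]
Merge: [8, 20] + [12, 16] -> [8, 12, 16, 20]

Final sorted array: [8, 12, 16, 20]

The merge sort proceeds by recursively splitting the array and merging sorted halves.
After all merges, the sorted array is [8, 12, 16, 20].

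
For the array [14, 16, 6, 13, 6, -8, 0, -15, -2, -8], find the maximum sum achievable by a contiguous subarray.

Using Kadane's algorithm on [14, 16, 6, 13, 6, -8, 0, -15, -2, -8]:

Scanning through the array:
Position 1 (value 16): max_ending_here = 30, max_so_far = 30
Position 2 (value 6): max_ending_here = 36, max_so_far = 36
Position 3 (value 13): max_ending_here = 49, max_so_far = 49
Position 4 (value 6): max_ending_here = 55, max_so_far = 55
Position 5 (value -8): max_ending_here = 47, max_so_far = 55
Position 6 (value 0): max_ending_here = 47, max_so_far = 55
Position 7 (value -15): max_ending_here = 32, max_so_far = 55
Position 8 (value -2): max_ending_here = 30, max_so_far = 55
Position 9 (value -8): max_ending_here = 22, max_so_far = 55

Maximum subarray: [14, 16, 6, 13, 6]
Maximum sum: 55

The maximum subarray is [14, 16, 6, 13, 6] with sum 55. This subarray runs from index 0 to index 4.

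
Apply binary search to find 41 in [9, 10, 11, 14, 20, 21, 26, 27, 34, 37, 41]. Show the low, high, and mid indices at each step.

Binary search for 41 in [9, 10, 11, 14, 20, 21, 26, 27, 34, 37, 41]:

lo=0, hi=10, mid=5, arr[mid]=21 -> 21 < 41, search right half
lo=6, hi=10, mid=8, arr[mid]=34 -> 34 < 41, search right half
lo=9, hi=10, mid=9, arr[mid]=37 -> 37 < 41, search right half
lo=10, hi=10, mid=10, arr[mid]=41 -> Found target at index 10!

Binary search finds 41 at index 10 after 4 comparisons. The search repeatedly halves the search space by comparing with the middle element.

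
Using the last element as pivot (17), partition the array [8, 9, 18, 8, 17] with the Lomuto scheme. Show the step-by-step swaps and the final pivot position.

Lomuto partition with pivot = 17:

Initial array: [8, 9, 18, 8, 17]

arr[0]=8 <= 17: swap with position 0, array becomes [8, 9, 18, 8, 17]
arr[1]=9 <= 17: swap with position 1, array becomes [8, 9, 18, 8, 17]
arr[2]=18 > 17: no swap
arr[3]=8 <= 17: swap with position 2, array becomes [8, 9, 8, 18, 17]

Place pivot at position 3: [8, 9, 8, 17, 18]
Pivot position: 3

After partitioning with pivot 17, the array becomes [8, 9, 8, 17, 18]. The pivot is placed at index 3. All elements to the left of the pivot are <= 17, and all elements to the right are > 17.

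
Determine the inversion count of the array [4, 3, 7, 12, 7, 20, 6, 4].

Finding inversions in [4, 3, 7, 12, 7, 20, 6, 4]:

(0, 1): arr[0]=4 > arr[1]=3
(2, 6): arr[2]=7 > arr[6]=6
(2, 7): arr[2]=7 > arr[7]=4
(3, 4): arr[3]=12 > arr[4]=7
(3, 6): arr[3]=12 > arr[6]=6
(3, 7): arr[3]=12 > arr[7]=4
(4, 6): arr[4]=7 > arr[6]=6
(4, 7): arr[4]=7 > arr[7]=4
(5, 6): arr[5]=20 > arr[6]=6
(5, 7): arr[5]=20 > arr[7]=4
(6, 7): arr[6]=6 > arr[7]=4

Total inversions: 11

The array has 11 inversion(s): (0,1), (2,6), (2,7), (3,4), (3,6), (3,7), (4,6), (4,7), (5,6), (5,7), (6,7). Each pair (i,j) satisfies i < j and arr[i] > arr[j].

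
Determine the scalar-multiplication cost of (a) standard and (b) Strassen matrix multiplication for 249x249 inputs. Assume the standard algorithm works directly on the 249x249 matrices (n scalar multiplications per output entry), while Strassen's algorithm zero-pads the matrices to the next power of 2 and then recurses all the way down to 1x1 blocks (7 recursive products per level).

Matrix multiplication for 249x249 matrices:

Strassen's algorithm requires power-of-2 dimensions. Pad 249x249 to 256x256 (next power of 2).

Standard algorithm: 249^3 = 15438249 multiplications
Strassen's algorithm: 7^(log2(256)) = 7^8 = 5764801 multiplications
Savings: 15438249 - 5764801 = 9673448 multiplications

Standard: 15438249 multiplications (249^3). Strassen: 5764801 multiplications (7^8, after padding to 256x256). Strassen reduces 8 recursive multiplications to 7 at each level.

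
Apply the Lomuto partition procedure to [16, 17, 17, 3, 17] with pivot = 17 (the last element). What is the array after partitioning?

Lomuto partition with pivot = 17:

Initial array: [16, 17, 17, 3, 17]

arr[0]=16 <= 17: swap with position 0, array becomes [16, 17, 17, 3, 17]
arr[1]=17 <= 17: swap with position 1, array becomes [16, 17, 17, 3, 17]
arr[2]=17 <= 17: swap with position 2, array becomes [16, 17, 17, 3, 17]
arr[3]=3 <= 17: swap with position 3, array becomes [16, 17, 17, 3, 17]

Place pivot at position 4: [16, 17, 17, 3, 17]
Pivot position: 4

After partitioning with pivot 17, the array becomes [16, 17, 17, 3, 17]. The pivot is placed at index 4. All elements to the left of the pivot are <= 17, and all elements to the right are > 17.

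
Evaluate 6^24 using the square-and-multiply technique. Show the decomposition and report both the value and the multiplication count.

Computing 6^24 by squaring (build up from 6^1; each line after the first costs one multiplication):

6^1 = 6
6^2 = (6^1)^2 = 6^2 = 36
6^3 = 6 * 6^2 = 6 * 36 = 216
6^6 = (6^3)^2 = 216^2 = 46656
6^12 = (6^6)^2 = 46656^2 = 2176782336
6^24 = (6^12)^2 = 2176782336^2 = 4738381338321616896

Result: 4738381338321616896
Multiplications needed: 5 (5 lines after 6^1)

6^24 = 4738381338321616896. Using exponentiation by squaring, this requires 5 multiplications. The key idea: if the exponent is even, square the half-power; if odd, multiply by the base once.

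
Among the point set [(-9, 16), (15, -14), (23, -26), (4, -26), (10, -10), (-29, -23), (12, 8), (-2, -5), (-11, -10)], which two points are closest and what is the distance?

Computing all pairwise distances among 9 points:

d((-9, 16), (15, -14)) = 38.4187
d((-9, 16), (23, -26)) = 52.8015
d((-9, 16), (4, -26)) = 43.9659
d((-9, 16), (10, -10)) = 32.2025
d((-9, 16), (-29, -23)) = 43.8292
d((-9, 16), (12, 8)) = 22.4722
d((-9, 16), (-2, -5)) = 22.1359
d((-9, 16), (-11, -10)) = 26.0768
d((15, -14), (23, -26)) = 14.4222
d((15, -14), (4, -26)) = 16.2788
d((15, -14), (10, -10)) = 6.4031 <-- minimum
d((15, -14), (-29, -23)) = 44.911
d((15, -14), (12, 8)) = 22.2036
d((15, -14), (-2, -5)) = 19.2354
d((15, -14), (-11, -10)) = 26.3059
d((23, -26), (4, -26)) = 19.0
d((23, -26), (10, -10)) = 20.6155
d((23, -26), (-29, -23)) = 52.0865
d((23, -26), (12, 8)) = 35.7351
d((23, -26), (-2, -5)) = 32.6497
d((23, -26), (-11, -10)) = 37.5766
d((4, -26), (10, -10)) = 17.088
d((4, -26), (-29, -23)) = 33.1361
d((4, -26), (12, 8)) = 34.9285
d((4, -26), (-2, -5)) = 21.8403
d((4, -26), (-11, -10)) = 21.9317
d((10, -10), (-29, -23)) = 41.1096
d((10, -10), (12, 8)) = 18.1108
d((10, -10), (-2, -5)) = 13.0
d((10, -10), (-11, -10)) = 21.0
d((-29, -23), (12, 8)) = 51.4004
d((-29, -23), (-2, -5)) = 32.45
d((-29, -23), (-11, -10)) = 22.2036
d((12, 8), (-2, -5)) = 19.105
d((12, 8), (-11, -10)) = 29.2062
d((-2, -5), (-11, -10)) = 10.2956

Closest pair: (15, -14) and (10, -10) with distance 6.4031

The closest pair is (15, -14) and (10, -10) with Euclidean distance 6.4031. For 9 points, brute-force pairwise comparison is shown above. For large n, the divide-and-conquer algorithm (sort by x, recurse on halves, check the dividing strip) achieves O(n log n).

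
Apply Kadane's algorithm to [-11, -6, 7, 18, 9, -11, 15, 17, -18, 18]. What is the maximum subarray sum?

Using Kadane's algorithm on [-11, -6, 7, 18, 9, -11, 15, 17, -18, 18]:

Scanning through the array:
Position 1 (value -6): max_ending_here = -6, max_so_far = -6
Position 2 (value 7): max_ending_here = 7, max_so_far = 7
Position 3 (value 18): max_ending_here = 25, max_so_far = 25
Position 4 (value 9): max_ending_here = 34, max_so_far = 34
Position 5 (value -11): max_ending_here = 23, max_so_far = 34
Position 6 (value 15): max_ending_here = 38, max_so_far = 38
Position 7 (value 17): max_ending_here = 55, max_so_far = 55
Position 8 (value -18): max_ending_here = 37, max_so_far = 55
Position 9 (value 18): max_ending_here = 55, max_so_far = 55

Maximum subarray: [7, 18, 9, -11, 15, 17]
Maximum sum: 55

The maximum subarray is [7, 18, 9, -11, 15, 17] with sum 55. This subarray runs from index 2 to index 7.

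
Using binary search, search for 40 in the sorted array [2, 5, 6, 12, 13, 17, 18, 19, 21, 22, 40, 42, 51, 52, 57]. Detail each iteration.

Binary search for 40 in [2, 5, 6, 12, 13, 17, 18, 19, 21, 22, 40, 42, 51, 52, 57]:

lo=0, hi=14, mid=7, arr[mid]=19 -> 19 < 40, search right half
lo=8, hi=14, mid=11, arr[mid]=42 -> 42 > 40, search left half
lo=8, hi=10, mid=9, arr[mid]=22 -> 22 < 40, search right half
lo=10, hi=10, mid=10, arr[mid]=40 -> Found target at index 10!

Binary search finds 40 at index 10 after 4 comparisons. The search repeatedly halves the search space by comparing with the middle element.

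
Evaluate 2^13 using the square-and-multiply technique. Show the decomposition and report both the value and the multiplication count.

Computing 2^13 by squaring (build up from 2^1; each line after the first costs one multiplication):

2^1 = 2
2^2 = (2^1)^2 = 2^2 = 4
2^3 = 2 * 2^2 = 2 * 4 = 8
2^6 = (2^3)^2 = 8^2 = 64
2^12 = (2^6)^2 = 64^2 = 4096
2^13 = 2 * 2^12 = 2 * 4096 = 8192

Result: 8192
Multiplications needed: 5 (5 lines after 2^1)

2^13 = 8192. Using exponentiation by squaring, this requires 5 multiplications. The key idea: if the exponent is even, square the half-power; if odd, multiply by the base once.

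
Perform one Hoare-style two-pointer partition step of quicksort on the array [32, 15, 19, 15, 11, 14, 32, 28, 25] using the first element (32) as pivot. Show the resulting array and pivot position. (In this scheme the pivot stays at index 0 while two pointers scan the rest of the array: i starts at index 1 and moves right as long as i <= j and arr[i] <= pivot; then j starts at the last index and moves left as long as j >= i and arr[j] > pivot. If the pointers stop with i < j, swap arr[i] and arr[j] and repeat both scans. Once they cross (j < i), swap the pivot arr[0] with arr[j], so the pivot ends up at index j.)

Hoare-style two-pointer partition with pivot = 32:

Initial array: [32, 15, 19, 15, 11, 14, 32, 28, 25]

Pointers start at i = 1, j = 8.
i ends at 9, j ends at 8: the pointers have crossed (j < i), so scanning stops.

Swap pivot arr[0] with arr[8] to place pivot at position 8: [25, 15, 19, 15, 11, 14, 32, 28, 32]
Pivot position: 8

After partitioning with pivot 32, the array becomes [25, 15, 19, 15, 11, 14, 32, 28, 32]. The pivot is placed at index 8. All elements to the left of the pivot are <= 32, and all elements to the right are > 32.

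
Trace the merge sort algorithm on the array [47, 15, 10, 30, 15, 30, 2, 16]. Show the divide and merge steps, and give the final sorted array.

Merge sort trace:

Split: [47, 15, 10, 30, 15, 30, 2, 16] -> [47, 15, 10, 30] and [15, 30, 2, 16]
  Split: [47, 15, 10, 30] -> [47, 15] and [10, 30]
    Split: [47, 15] -> [47] and [15]
    Merge: [47] + [15] -> [15, 47]
    Split: [10, 30] -> [10] and [30]
    Merge: [10] + [30] -> [10, 30]
  Merge: [15, 47] + [10, 30] -> [10, 15, 30, 47]
  Split: [15, 30, 2, 16] -> [15, 30] and [2, 16]
    Split: [15, 30] -> [15] and [30]
    Merge: [15] + [30] -> [15, 30]
    Split: [2, 16] -> [2] and [16]
    Merge: [2] + [16] -> [2, 16]
  Merge: [15, 30] + [2, 16] -> [2, 15, 16, 30]
Merge: [10, 15, 30, 47] + [2, 15, 16, 30] -> [2, 10, 15, 15, 16, 30, 30, 47]

Final sorted array: [2, 10, 15, 15, 16, 30, 30, 47]

The merge sort proceeds by recursively splitting the array and merging sorted halves.
After all merges, the sorted array is [2, 10, 15, 15, 16, 30, 30, 47].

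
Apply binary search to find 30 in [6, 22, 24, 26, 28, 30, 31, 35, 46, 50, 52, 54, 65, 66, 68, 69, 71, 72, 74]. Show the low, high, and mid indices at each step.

Binary search for 30 in [6, 22, 24, 26, 28, 30, 31, 35, 46, 50, 52, 54, 65, 66, 68, 69, 71, 72, 74]:

lo=0, hi=18, mid=9, arr[mid]=50 -> 50 > 30, search left half
lo=0, hi=8, mid=4, arr[mid]=28 -> 28 < 30, search right half
lo=5, hi=8, mid=6, arr[mid]=31 -> 31 > 30, search left half
lo=5, hi=5, mid=5, arr[mid]=30 -> Found target at index 5!

Binary search finds 30 at index 5 after 4 comparisons. The search repeatedly halves the search space by comparing with the middle element.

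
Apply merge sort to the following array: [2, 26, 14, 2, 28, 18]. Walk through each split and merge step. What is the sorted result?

Merge sort trace:

Split: [2, 26, 14, 2, 28, 18] -> [2, 26, 14] and [2, 28, 18]
  Split: [2, 26, 14] -> [2] and [26, 14]
    Split: [26, 14] -> [26] and [14]
    Merge: [26] + [14] -> [14, 26]
  Merge: [2] + [14, 26] -> [2, 14, 26]
  Split: [2, 28, 18] -> [2] and [28, 18]
    Split: [28, 18] -> [28] and [18]
    Merge: [28] + [18] -> [18, 28]
  Merge: [2] + [18, 28] -> [2, 18, 28]
Merge: [2, 14, 26] + [2, 18, 28] -> [2, 2, 14, 18, 26, 28]

Final sorted array: [2, 2, 14, 18, 26, 28]

The merge sort proceeds by recursively splitting the array and merging sorted halves.
After all merges, the sorted array is [2, 2, 14, 18, 26, 28].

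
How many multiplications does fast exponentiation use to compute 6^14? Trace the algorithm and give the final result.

Computing 6^14 by squaring (build up from 6^1; each line after the first costs one multiplication):

6^1 = 6
6^2 = (6^1)^2 = 6^2 = 36
6^3 = 6 * 6^2 = 6 * 36 = 216
6^6 = (6^3)^2 = 216^2 = 46656
6^7 = 6 * 6^6 = 6 * 46656 = 279936
6^14 = (6^7)^2 = 279936^2 = 78364164096

Result: 78364164096
Multiplications needed: 5 (5 lines after 6^1)

6^14 = 78364164096. Using exponentiation by squaring, this requires 5 multiplications. The key idea: if the exponent is even, square the half-power; if odd, multiply by the base once.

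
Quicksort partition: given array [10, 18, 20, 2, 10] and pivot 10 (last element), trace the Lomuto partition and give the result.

Lomuto partition with pivot = 10:

Initial array: [10, 18, 20, 2, 10]

arr[0]=10 <= 10: swap with position 0, array becomes [10, 18, 20, 2, 10]
arr[1]=18 > 10: no swap
arr[2]=20 > 10: no swap
arr[3]=2 <= 10: swap with position 1, array becomes [10, 2, 20, 18, 10]

Place pivot at position 2: [10, 2, 10, 18, 20]
Pivot position: 2

After partitioning with pivot 10, the array becomes [10, 2, 10, 18, 20]. The pivot is placed at index 2. All elements to the left of the pivot are <= 10, and all elements to the right are > 10.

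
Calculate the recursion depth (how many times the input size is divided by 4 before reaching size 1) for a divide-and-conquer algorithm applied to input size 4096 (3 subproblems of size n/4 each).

For divide and conquer with division factor 4:

Problem sizes at each level:
Level 0: 4096
Level 1: 1024
Level 2: 256
Level 3: 64
Level 4: 16
Level 5: 4
Level 6: 1

The root is level 0 and the size-1 base case is level 6 (the tree spans levels 0 through 6, i.e. 7 levels counting the root), so the depth is the number of divisions: log_4(4096) = 6

The recursion tree depth is log_4(4096) = 6. At each level, the problem size is divided by 4, so it takes 6 divisions to reduce to a base case of size 1. The algorithm makes 3 recursive calls at each level.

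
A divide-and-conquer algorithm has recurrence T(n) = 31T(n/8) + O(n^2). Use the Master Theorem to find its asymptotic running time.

Master Theorem for T(n) = 31T(n/8) + O(n^2):

a = 31, b = 8, c = 2
log_b(a) = log_8(31) = 1.6514

Case 3: c = 2 > log_8(31) = 1.6514
T(n) = O(n^2) = O(n^2)

For T(n) = 31T(n/8) + O(n^2): log_8(31) = 1.6514. This is Case 3 of the Master Theorem (c > log_b(a), work dominated by root), giving O(n^2).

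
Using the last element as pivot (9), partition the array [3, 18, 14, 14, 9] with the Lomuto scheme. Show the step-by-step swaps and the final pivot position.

Lomuto partition with pivot = 9:

Initial array: [3, 18, 14, 14, 9]

arr[0]=3 <= 9: swap with position 0, array becomes [3, 18, 14, 14, 9]
arr[1]=18 > 9: no swap
arr[2]=14 > 9: no swap
arr[3]=14 > 9: no swap

Place pivot at position 1: [3, 9, 14, 14, 18]
Pivot position: 1

After partitioning with pivot 9, the array becomes [3, 9, 14, 14, 18]. The pivot is placed at index 1. All elements to the left of the pivot are <= 9, and all elements to the right are > 9.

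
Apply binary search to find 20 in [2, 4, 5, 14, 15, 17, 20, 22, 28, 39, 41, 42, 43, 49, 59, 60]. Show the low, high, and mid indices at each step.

Binary search for 20 in [2, 4, 5, 14, 15, 17, 20, 22, 28, 39, 41, 42, 43, 49, 59, 60]:

lo=0, hi=15, mid=7, arr[mid]=22 -> 22 > 20, search left half
lo=0, hi=6, mid=3, arr[mid]=14 -> 14 < 20, search right half
lo=4, hi=6, mid=5, arr[mid]=17 -> 17 < 20, search right half
lo=6, hi=6, mid=6, arr[mid]=20 -> Found target at index 6!

Binary search finds 20 at index 6 after 4 comparisons. The search repeatedly halves the search space by comparing with the middle element.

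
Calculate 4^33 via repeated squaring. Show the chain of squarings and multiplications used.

Computing 4^33 by squaring (build up from 4^1; each line after the first costs one multiplication):

4^1 = 4
4^2 = (4^1)^2 = 4^2 = 16
4^4 = (4^2)^2 = 16^2 = 256
4^8 = (4^4)^2 = 256^2 = 65536
4^16 = (4^8)^2 = 65536^2 = 4294967296
4^32 = (4^16)^2 = 4294967296^2 = 18446744073709551616
4^33 = 4 * 4^32 = 4 * 18446744073709551616 = 73786976294838206464

Result: 73786976294838206464
Multiplications needed: 6 (6 lines after 4^1)

4^33 = 73786976294838206464. Using exponentiation by squaring, this requires 6 multiplications. The key idea: if the exponent is even, square the half-power; if odd, multiply by the base once.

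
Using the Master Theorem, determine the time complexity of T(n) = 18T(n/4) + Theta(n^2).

Master Theorem for T(n) = 18T(n/4) + O(n^2):

a = 18, b = 4, c = 2
log_b(a) = log_4(18) = 2.0850

Case 1: c = 2 < log_4(18) = 2.0850
T(n) = O(n^(log_4 18))

For T(n) = 18T(n/4) + O(n^2): log_4(18) = 2.0850. This is Case 1 of the Master Theorem (c < log_b(a), work dominated by leaves), giving O(n^(log_4 18)).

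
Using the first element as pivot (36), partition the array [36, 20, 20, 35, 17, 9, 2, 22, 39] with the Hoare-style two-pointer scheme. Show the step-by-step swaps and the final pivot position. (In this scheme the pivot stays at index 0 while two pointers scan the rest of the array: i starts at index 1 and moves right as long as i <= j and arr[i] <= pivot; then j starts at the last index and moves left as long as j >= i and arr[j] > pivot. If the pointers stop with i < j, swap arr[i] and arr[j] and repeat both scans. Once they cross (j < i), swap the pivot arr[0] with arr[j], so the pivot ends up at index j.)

Hoare-style two-pointer partition with pivot = 36:

Initial array: [36, 20, 20, 35, 17, 9, 2, 22, 39]

Pointers start at i = 1, j = 8.
i ends at 8, j ends at 7: the pointers have crossed (j < i), so scanning stops.

Swap pivot arr[0] with arr[7] to place pivot at position 7: [22, 20, 20, 35, 17, 9, 2, 36, 39]
Pivot position: 7

After partitioning with pivot 36, the array becomes [22, 20, 20, 35, 17, 9, 2, 36, 39]. The pivot is placed at index 7. All elements to the left of the pivot are <= 36, and all elements to the right are > 36.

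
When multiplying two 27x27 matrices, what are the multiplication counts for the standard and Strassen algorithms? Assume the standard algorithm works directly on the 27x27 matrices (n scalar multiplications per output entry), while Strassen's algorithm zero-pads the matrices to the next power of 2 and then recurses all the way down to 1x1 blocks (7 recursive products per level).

Matrix multiplication for 27x27 matrices:

Strassen's algorithm requires power-of-2 dimensions. Pad 27x27 to 32x32 (next power of 2).

Standard algorithm: 27^3 = 19683 multiplications
Strassen's algorithm: 7^(log2(32)) = 7^5 = 16807 multiplications
Savings: 19683 - 16807 = 2876 multiplications

Standard: 19683 multiplications (27^3). Strassen: 16807 multiplications (7^5, after padding to 32x32). Strassen reduces 8 recursive multiplications to 7 at each level.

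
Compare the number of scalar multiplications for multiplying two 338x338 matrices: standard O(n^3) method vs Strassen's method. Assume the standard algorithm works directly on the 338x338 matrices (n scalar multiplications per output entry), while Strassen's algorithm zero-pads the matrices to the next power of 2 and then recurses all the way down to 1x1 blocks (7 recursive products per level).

Matrix multiplication for 338x338 matrices:

Strassen's algorithm requires power-of-2 dimensions. Pad 338x338 to 512x512 (next power of 2).

Standard algorithm: 338^3 = 38614472 multiplications
Strassen's algorithm: 7^(log2(512)) = 7^9 = 40353607 multiplications
Difference: 38614472 - 40353607 = -1739135 (Strassen uses MORE here due to padding overhead — for small or just-over-power-of-2 n, padding can outweigh the per-level savings)

Standard: 38614472 multiplications (338^3). Strassen: 40353607 multiplications (7^9, after padding to 512x512). Strassen reduces 8 recursive multiplications to 7 at each level.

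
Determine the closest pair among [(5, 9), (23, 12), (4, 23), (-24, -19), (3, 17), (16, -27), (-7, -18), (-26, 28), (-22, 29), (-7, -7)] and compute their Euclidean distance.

Computing all pairwise distances among 10 points:

d((5, 9), (23, 12)) = 18.2483
d((5, 9), (4, 23)) = 14.0357
d((5, 9), (-24, -19)) = 40.3113
d((5, 9), (3, 17)) = 8.2462
d((5, 9), (16, -27)) = 37.6431
d((5, 9), (-7, -18)) = 29.5466
d((5, 9), (-26, 28)) = 36.3593
d((5, 9), (-22, 29)) = 33.6006
d((5, 9), (-7, -7)) = 20.0
d((23, 12), (4, 23)) = 21.9545
d((23, 12), (-24, -19)) = 56.3028
d((23, 12), (3, 17)) = 20.6155
d((23, 12), (16, -27)) = 39.6232
d((23, 12), (-7, -18)) = 42.4264
d((23, 12), (-26, 28)) = 51.5461
d((23, 12), (-22, 29)) = 48.1041
d((23, 12), (-7, -7)) = 35.5106
d((4, 23), (-24, -19)) = 50.4777
d((4, 23), (3, 17)) = 6.0828
d((4, 23), (16, -27)) = 51.4198
d((4, 23), (-7, -18)) = 42.45
d((4, 23), (-26, 28)) = 30.4138
d((4, 23), (-22, 29)) = 26.6833
d((4, 23), (-7, -7)) = 31.9531
d((-24, -19), (3, 17)) = 45.0
d((-24, -19), (16, -27)) = 40.7922
d((-24, -19), (-7, -18)) = 17.0294
d((-24, -19), (-26, 28)) = 47.0425
d((-24, -19), (-22, 29)) = 48.0416
d((-24, -19), (-7, -7)) = 20.8087
d((3, 17), (16, -27)) = 45.8803
d((3, 17), (-7, -18)) = 36.4005
d((3, 17), (-26, 28)) = 31.0161
d((3, 17), (-22, 29)) = 27.7308
d((3, 17), (-7, -7)) = 26.0
d((16, -27), (-7, -18)) = 24.6982
d((16, -27), (-26, 28)) = 69.2026
d((16, -27), (-22, 29)) = 67.6757
d((16, -27), (-7, -7)) = 30.4795
d((-7, -18), (-26, 28)) = 49.7695
d((-7, -18), (-22, 29)) = 49.3356
d((-7, -18), (-7, -7)) = 11.0
d((-26, 28), (-22, 29)) = 4.1231 <-- minimum
d((-26, 28), (-7, -7)) = 39.8246
d((-22, 29), (-7, -7)) = 39.0

Closest pair: (-26, 28) and (-22, 29) with distance 4.1231

The closest pair is (-26, 28) and (-22, 29) with Euclidean distance 4.1231. For 10 points, brute-force pairwise comparison is shown above. For large n, the divide-and-conquer algorithm (sort by x, recurse on halves, check the dividing strip) achieves O(n log n).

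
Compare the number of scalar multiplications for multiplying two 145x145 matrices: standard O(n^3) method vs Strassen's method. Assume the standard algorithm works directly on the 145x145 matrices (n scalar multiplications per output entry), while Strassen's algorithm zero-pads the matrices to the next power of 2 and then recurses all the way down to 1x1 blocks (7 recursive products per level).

Matrix multiplication for 145x145 matrices:

Strassen's algorithm requires power-of-2 dimensions. Pad 145x145 to 256x256 (next power of 2).

Standard algorithm: 145^3 = 3048625 multiplications
Strassen's algorithm: 7^(log2(256)) = 7^8 = 5764801 multiplications
Difference: 3048625 - 5764801 = -2716176 (Strassen uses MORE here due to padding overhead — for small or just-over-power-of-2 n, padding can outweigh the per-level savings)

Standard: 3048625 multiplications (145^3). Strassen: 5764801 multiplications (7^8, after padding to 256x256). Strassen reduces 8 recursive multiplications to 7 at each level.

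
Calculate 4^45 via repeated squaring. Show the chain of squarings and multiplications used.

Computing 4^45 by squaring (build up from 4^1; each line after the first costs one multiplication):

4^1 = 4
4^2 = (4^1)^2 = 4^2 = 16
4^4 = (4^2)^2 = 16^2 = 256
4^5 = 4 * 4^4 = 4 * 256 = 1024
4^10 = (4^5)^2 = 1024^2 = 1048576
4^11 = 4 * 4^10 = 4 * 1048576 = 4194304
4^22 = (4^11)^2 = 4194304^2 = 17592186044416
4^44 = (4^22)^2 = 17592186044416^2 = 309485009821345068724781056
4^45 = 4 * 4^44 = 4 * 309485009821345068724781056 = 1237940039285380274899124224

Result: 1237940039285380274899124224
Multiplications needed: 8 (8 lines after 4^1)

4^45 = 1237940039285380274899124224. Using exponentiation by squaring, this requires 8 multiplications. The key idea: if the exponent is even, square the half-power; if odd, multiply by the base once.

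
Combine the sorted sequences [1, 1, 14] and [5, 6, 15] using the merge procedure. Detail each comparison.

Merging process:

Compare 1 vs 5: take 1 from left. Merged: [1]
Compare 1 vs 5: take 1 from left. Merged: [1, 1]
Compare 14 vs 5: take 5 from right. Merged: [1, 1, 5]
Compare 14 vs 6: take 6 from right. Merged: [1, 1, 5, 6]
Compare 14 vs 15: take 14 from left. Merged: [1, 1, 5, 6, 14]
Append remaining from right: [15]. Merged: [1, 1, 5, 6, 14, 15]

Final merged array: [1, 1, 5, 6, 14, 15]
Total comparisons: 5

The merged array is [1, 1, 5, 6, 14, 15], requiring 5 comparisons. The merge step runs in O(n) time where n is the total number of elements.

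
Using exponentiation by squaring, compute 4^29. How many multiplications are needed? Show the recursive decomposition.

Computing 4^29 by squaring (build up from 4^1; each line after the first costs one multiplication):

4^1 = 4
4^2 = (4^1)^2 = 4^2 = 16
4^3 = 4 * 4^2 = 4 * 16 = 64
4^6 = (4^3)^2 = 64^2 = 4096
4^7 = 4 * 4^6 = 4 * 4096 = 16384
4^14 = (4^7)^2 = 16384^2 = 268435456
4^28 = (4^14)^2 = 268435456^2 = 72057594037927936
4^29 = 4 * 4^28 = 4 * 72057594037927936 = 288230376151711744

Result: 288230376151711744
Multiplications needed: 7 (7 lines after 4^1)

4^29 = 288230376151711744. Using exponentiation by squaring, this requires 7 multiplications. The key idea: if the exponent is even, square the half-power; if odd, multiply by the base once.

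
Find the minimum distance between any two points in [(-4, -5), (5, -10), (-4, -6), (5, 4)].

Computing all pairwise distances among 4 points:

d((-4, -5), (5, -10)) = 10.2956
d((-4, -5), (-4, -6)) = 1.0 <-- minimum
d((-4, -5), (5, 4)) = 12.7279
d((5, -10), (-4, -6)) = 9.8489
d((5, -10), (5, 4)) = 14.0
d((-4, -6), (5, 4)) = 13.4536

Closest pair: (-4, -5) and (-4, -6) with distance 1.0

The closest pair is (-4, -5) and (-4, -6) with Euclidean distance 1.0. For 4 points, brute-force pairwise comparison is shown above. For large n, the divide-and-conquer algorithm (sort by x, recurse on halves, check the dividing strip) achieves O(n log n).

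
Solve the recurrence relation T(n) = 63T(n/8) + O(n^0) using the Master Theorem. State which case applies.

Master Theorem for T(n) = 63T(n/8) + O(n^0):

a = 63, b = 8, c = 0
log_b(a) = log_8(63) = 1.9924

Case 1: c = 0 < log_8(63) = 1.9924
T(n) = O(n^(log_8 63))

For T(n) = 63T(n/8) + O(n^0): log_8(63) = 1.9924. This is Case 1 of the Master Theorem (c < log_b(a), work dominated by leaves), giving O(n^(log_8 63)).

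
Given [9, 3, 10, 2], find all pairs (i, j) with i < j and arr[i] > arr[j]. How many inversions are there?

Finding inversions in [9, 3, 10, 2]:

(0, 1): arr[0]=9 > arr[1]=3
(0, 3): arr[0]=9 > arr[3]=2
(1, 3): arr[1]=3 > arr[3]=2
(2, 3): arr[2]=10 > arr[3]=2

Total inversions: 4

The array has 4 inversion(s): (0,1), (0,3), (1,3), (2,3). Each pair (i,j) satisfies i < j and arr[i] > arr[j].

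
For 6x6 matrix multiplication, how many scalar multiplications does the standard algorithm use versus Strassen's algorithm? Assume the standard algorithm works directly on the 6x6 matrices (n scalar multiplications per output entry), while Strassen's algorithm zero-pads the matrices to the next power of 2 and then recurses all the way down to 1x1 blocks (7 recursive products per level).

Matrix multiplication for 6x6 matrices:

Strassen's algorithm requires power-of-2 dimensions. Pad 6x6 to 8x8 (next power of 2).

Standard algorithm: 6^3 = 216 multiplications
Strassen's algorithm: 7^(log2(8)) = 7^3 = 343 multiplications
Difference: 216 - 343 = -127 (Strassen uses MORE here due to padding overhead — for small or just-over-power-of-2 n, padding can outweigh the per-level savings)

Standard: 216 multiplications (6^3). Strassen: 343 multiplications (7^3, after padding to 8x8). Strassen reduces 8 recursive multiplications to 7 at each level.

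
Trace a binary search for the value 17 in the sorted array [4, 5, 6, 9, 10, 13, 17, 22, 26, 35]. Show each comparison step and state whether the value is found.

Binary search for 17 in [4, 5, 6, 9, 10, 13, 17, 22, 26, 35]:

lo=0, hi=9, mid=4, arr[mid]=10 -> 10 < 17, search right half
lo=5, hi=9, mid=7, arr[mid]=22 -> 22 > 17, search left half
lo=5, hi=6, mid=5, arr[mid]=13 -> 13 < 17, search right half
lo=6, hi=6, mid=6, arr[mid]=17 -> Found target at index 6!

Binary search finds 17 at index 6 after 4 comparisons. The search repeatedly halves the search space by comparing with the middle element.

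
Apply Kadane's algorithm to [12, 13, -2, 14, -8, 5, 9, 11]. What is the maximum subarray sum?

Using Kadane's algorithm on [12, 13, -2, 14, -8, 5, 9, 11]:

Scanning through the array:
Position 1 (value 13): max_ending_here = 25, max_so_far = 25
Position 2 (value -2): max_ending_here = 23, max_so_far = 25
Position 3 (value 14): max_ending_here = 37, max_so_far = 37
Position 4 (value -8): max_ending_here = 29, max_so_far = 37
Position 5 (value 5): max_ending_here = 34, max_so_far = 37
Position 6 (value 9): max_ending_here = 43, max_so_far = 43
Position 7 (value 11): max_ending_here = 54, max_so_far = 54

Maximum subarray: [12, 13, -2, 14, -8, 5, 9, 11]
Maximum sum: 54

The maximum subarray is [12, 13, -2, 14, -8, 5, 9, 11] with sum 54. This subarray runs from index 0 to index 7.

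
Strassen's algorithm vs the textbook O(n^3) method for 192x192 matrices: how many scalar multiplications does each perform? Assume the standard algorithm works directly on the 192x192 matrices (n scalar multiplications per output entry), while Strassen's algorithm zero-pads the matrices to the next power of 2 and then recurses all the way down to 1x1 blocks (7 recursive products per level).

Matrix multiplication for 192x192 matrices:

Strassen's algorithm requires power-of-2 dimensions. Pad 192x192 to 256x256 (next power of 2).

Standard algorithm: 192^3 = 7077888 multiplications
Strassen's algorithm: 7^(log2(256)) = 7^8 = 5764801 multiplications
Savings: 7077888 - 5764801 = 1313087 multiplications

Standard: 7077888 multiplications (192^3). Strassen: 5764801 multiplications (7^8, after padding to 256x256). Strassen reduces 8 recursive multiplications to 7 at each level.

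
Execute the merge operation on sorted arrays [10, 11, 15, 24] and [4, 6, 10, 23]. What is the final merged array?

Merging process:

Compare 10 vs 4: take 4 from right. Merged: [4]
Compare 10 vs 6: take 6 from right. Merged: [4, 6]
Compare 10 vs 10: take 10 from left. Merged: [4, 6, 10]
Compare 11 vs 10: take 10 from right. Merged: [4, 6, 10, 10]
Compare 11 vs 23: take 11 from left. Merged: [4, 6, 10, 10, 11]
Compare 15 vs 23: take 15 from left. Merged: [4, 6, 10, 10, 11, 15]
Compare 24 vs 23: take 23 from right. Merged: [4, 6, 10, 10, 11, 15, 23]
Append remaining from left: [24]. Merged: [4, 6, 10, 10, 11, 15, 23, 24]

Final merged array: [4, 6, 10, 10, 11, 15, 23, 24]
Total comparisons: 7

The merged array is [4, 6, 10, 10, 11, 15, 23, 24], requiring 7 comparisons. The merge step runs in O(n) time where n is the total number of elements.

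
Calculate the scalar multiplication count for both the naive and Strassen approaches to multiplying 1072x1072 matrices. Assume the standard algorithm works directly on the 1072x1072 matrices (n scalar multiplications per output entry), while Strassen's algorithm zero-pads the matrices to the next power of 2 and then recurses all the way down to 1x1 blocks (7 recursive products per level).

Matrix multiplication for 1072x1072 matrices:

Strassen's algorithm requires power-of-2 dimensions. Pad 1072x1072 to 2048x2048 (next power of 2).

Standard algorithm: 1072^3 = 1231925248 multiplications
Strassen's algorithm: 7^(log2(2048)) = 7^11 = 1977326743 multiplications
Difference: 1231925248 - 1977326743 = -745401495 (Strassen uses MORE here due to padding overhead — for small or just-over-power-of-2 n, padding can outweigh the per-level savings)

Standard: 1231925248 multiplications (1072^3). Strassen: 1977326743 multiplications (7^11, after padding to 2048x2048). Strassen reduces 8 recursive multiplications to 7 at each level.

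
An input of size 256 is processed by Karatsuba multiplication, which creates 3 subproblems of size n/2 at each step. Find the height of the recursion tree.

For divide and conquer with division factor 2:

Problem sizes at each level:
Level 0: 256
Level 1: 128
Level 2: 64
Level 3: 32
Level 4: 16
Level 5: 8
Level 6: 4
Level 7: 2
Level 8: 1

The root is level 0 and the size-1 base case is level 8 (the tree spans levels 0 through 8, i.e. 9 levels counting the root), so the depth is the number of divisions: log_2(256) = 8

The recursion tree depth is log_2(256) = 8. At each level, the problem size is divided by 2, so it takes 8 divisions to reduce to a base case of size 1. The algorithm makes 3 recursive calls at each level.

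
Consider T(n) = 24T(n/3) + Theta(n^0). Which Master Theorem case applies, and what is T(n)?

Master Theorem for T(n) = 24T(n/3) + O(n^0):

a = 24, b = 3, c = 0
log_b(a) = log_3(24) = 2.8928

Case 1: c = 0 < log_3(24) = 2.8928
T(n) = O(n^(log_3 24))

For T(n) = 24T(n/3) + O(n^0): log_3(24) = 2.8928. This is Case 1 of the Master Theorem (c < log_b(a), work dominated by leaves), giving O(n^(log_3 24)).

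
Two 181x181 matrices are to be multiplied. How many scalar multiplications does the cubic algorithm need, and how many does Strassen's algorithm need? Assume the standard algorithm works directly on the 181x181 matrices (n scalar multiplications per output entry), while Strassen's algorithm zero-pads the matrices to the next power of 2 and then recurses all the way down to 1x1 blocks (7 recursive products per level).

Matrix multiplication for 181x181 matrices:

Strassen's algorithm requires power-of-2 dimensions. Pad 181x181 to 256x256 (next power of 2).

Standard algorithm: 181^3 = 5929741 multiplications
Strassen's algorithm: 7^(log2(256)) = 7^8 = 5764801 multiplications
Savings: 5929741 - 5764801 = 164940 multiplications

Standard: 5929741 multiplications (181^3). Strassen: 5764801 multiplications (7^8, after padding to 256x256). Strassen reduces 8 recursive multiplications to 7 at each level.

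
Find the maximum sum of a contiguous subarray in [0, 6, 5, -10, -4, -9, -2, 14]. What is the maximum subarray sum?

Using Kadane's algorithm on [0, 6, 5, -10, -4, -9, -2, 14]:

Scanning through the array:
Position 1 (value 6): max_ending_here = 6, max_so_far = 6
Position 2 (value 5): max_ending_here = 11, max_so_far = 11
Position 3 (value -10): max_ending_here = 1, max_so_far = 11
Position 4 (value -4): max_ending_here = -3, max_so_far = 11
Position 5 (value -9): max_ending_here = -9, max_so_far = 11
Position 6 (value -2): max_ending_here = -2, max_so_far = 11
Position 7 (value 14): max_ending_here = 14, max_so_far = 14

Maximum subarray: [14]
Maximum sum: 14

The maximum subarray is [14] with sum 14. This subarray runs from index 7 to index 7.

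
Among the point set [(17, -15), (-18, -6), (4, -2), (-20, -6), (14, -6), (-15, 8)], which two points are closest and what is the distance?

Computing all pairwise distances among 6 points:

d((17, -15), (-18, -6)) = 36.1386
d((17, -15), (4, -2)) = 18.3848
d((17, -15), (-20, -6)) = 38.0789
d((17, -15), (14, -6)) = 9.4868
d((17, -15), (-15, 8)) = 39.4081
d((-18, -6), (4, -2)) = 22.3607
d((-18, -6), (-20, -6)) = 2.0 <-- minimum
d((-18, -6), (14, -6)) = 32.0
d((-18, -6), (-15, 8)) = 14.3178
d((4, -2), (-20, -6)) = 24.3311
d((4, -2), (14, -6)) = 10.7703
d((4, -2), (-15, 8)) = 21.4709
d((-20, -6), (14, -6)) = 34.0
d((-20, -6), (-15, 8)) = 14.8661
d((14, -6), (-15, 8)) = 32.2025

Closest pair: (-18, -6) and (-20, -6) with distance 2.0

The closest pair is (-18, -6) and (-20, -6) with Euclidean distance 2.0. For 6 points, brute-force pairwise comparison is shown above. For large n, the divide-and-conquer algorithm (sort by x, recurse on halves, check the dividing strip) achieves O(n log n).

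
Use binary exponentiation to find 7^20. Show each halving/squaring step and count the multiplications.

Computing 7^20 by squaring (build up from 7^1; each line after the first costs one multiplication):

7^1 = 7
7^2 = (7^1)^2 = 7^2 = 49
7^4 = (7^2)^2 = 49^2 = 2401
7^5 = 7 * 7^4 = 7 * 2401 = 16807
7^10 = (7^5)^2 = 16807^2 = 282475249
7^20 = (7^10)^2 = 282475249^2 = 79792266297612001

Result: 79792266297612001
Multiplications needed: 5 (5 lines after 7^1)

7^20 = 79792266297612001. Using exponentiation by squaring, this requires 5 multiplications. The key idea: if the exponent is even, square the half-power; if odd, multiply by the base once.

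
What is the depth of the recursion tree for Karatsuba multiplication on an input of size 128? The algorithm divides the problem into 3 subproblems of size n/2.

For divide and conquer with division factor 2:

Problem sizes at each level:
Level 0: 128
Level 1: 64
Level 2: 32
Level 3: 16
Level 4: 8
Level 5: 4
Level 6: 2
Level 7: 1

The root is level 0 and the size-1 base case is level 7 (the tree spans levels 0 through 7, i.e. 8 levels counting the root), so the depth is the number of divisions: log_2(128) = 7

The recursion tree depth is log_2(128) = 7. At each level, the problem size is divided by 2, so it takes 7 divisions to reduce to a base case of size 1. The algorithm makes 3 recursive calls at each level.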